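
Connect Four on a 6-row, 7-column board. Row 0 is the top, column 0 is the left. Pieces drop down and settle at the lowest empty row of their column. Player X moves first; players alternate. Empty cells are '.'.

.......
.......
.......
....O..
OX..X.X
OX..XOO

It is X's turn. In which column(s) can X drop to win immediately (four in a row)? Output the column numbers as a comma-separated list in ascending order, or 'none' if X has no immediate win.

Answer: none

Derivation:
col 0: drop X → no win
col 1: drop X → no win
col 2: drop X → no win
col 3: drop X → no win
col 4: drop X → no win
col 5: drop X → no win
col 6: drop X → no win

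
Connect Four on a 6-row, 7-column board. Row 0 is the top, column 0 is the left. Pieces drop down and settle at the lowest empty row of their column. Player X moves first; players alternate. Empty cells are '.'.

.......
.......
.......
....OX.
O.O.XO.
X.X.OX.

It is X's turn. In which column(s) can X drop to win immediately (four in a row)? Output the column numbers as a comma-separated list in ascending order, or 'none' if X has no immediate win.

Answer: none

Derivation:
col 0: drop X → no win
col 1: drop X → no win
col 2: drop X → no win
col 3: drop X → no win
col 4: drop X → no win
col 5: drop X → no win
col 6: drop X → no win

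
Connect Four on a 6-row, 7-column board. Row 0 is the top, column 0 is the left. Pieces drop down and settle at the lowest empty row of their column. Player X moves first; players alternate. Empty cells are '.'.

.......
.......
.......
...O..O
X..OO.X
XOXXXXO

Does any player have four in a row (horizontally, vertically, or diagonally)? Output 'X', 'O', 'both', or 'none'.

X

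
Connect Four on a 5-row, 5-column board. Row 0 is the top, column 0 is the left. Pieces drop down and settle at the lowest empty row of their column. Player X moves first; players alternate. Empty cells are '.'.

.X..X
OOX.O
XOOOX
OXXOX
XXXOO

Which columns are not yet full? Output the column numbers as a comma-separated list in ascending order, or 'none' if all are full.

col 0: top cell = '.' → open
col 1: top cell = 'X' → FULL
col 2: top cell = '.' → open
col 3: top cell = '.' → open
col 4: top cell = 'X' → FULL

Answer: 0,2,3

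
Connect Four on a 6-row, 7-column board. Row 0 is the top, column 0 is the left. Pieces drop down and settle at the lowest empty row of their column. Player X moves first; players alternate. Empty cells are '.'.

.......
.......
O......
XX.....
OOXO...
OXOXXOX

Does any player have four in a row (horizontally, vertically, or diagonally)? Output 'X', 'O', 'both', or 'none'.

none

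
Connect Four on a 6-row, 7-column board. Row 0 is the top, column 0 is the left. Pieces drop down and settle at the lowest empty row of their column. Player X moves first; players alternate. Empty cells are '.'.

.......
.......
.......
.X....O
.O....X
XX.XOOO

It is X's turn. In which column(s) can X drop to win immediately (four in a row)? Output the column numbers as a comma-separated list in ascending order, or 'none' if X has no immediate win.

col 0: drop X → no win
col 1: drop X → no win
col 2: drop X → WIN!
col 3: drop X → no win
col 4: drop X → no win
col 5: drop X → no win
col 6: drop X → no win

Answer: 2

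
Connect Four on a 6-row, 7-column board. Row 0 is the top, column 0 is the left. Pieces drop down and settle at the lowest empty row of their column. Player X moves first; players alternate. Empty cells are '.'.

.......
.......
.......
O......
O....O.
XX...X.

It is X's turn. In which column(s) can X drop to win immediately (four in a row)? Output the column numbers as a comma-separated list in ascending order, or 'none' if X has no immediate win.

Answer: none

Derivation:
col 0: drop X → no win
col 1: drop X → no win
col 2: drop X → no win
col 3: drop X → no win
col 4: drop X → no win
col 5: drop X → no win
col 6: drop X → no win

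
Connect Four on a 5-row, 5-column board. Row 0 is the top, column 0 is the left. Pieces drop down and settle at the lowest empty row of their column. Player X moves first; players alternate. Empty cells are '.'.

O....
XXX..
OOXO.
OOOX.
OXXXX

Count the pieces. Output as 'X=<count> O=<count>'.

X=9 O=8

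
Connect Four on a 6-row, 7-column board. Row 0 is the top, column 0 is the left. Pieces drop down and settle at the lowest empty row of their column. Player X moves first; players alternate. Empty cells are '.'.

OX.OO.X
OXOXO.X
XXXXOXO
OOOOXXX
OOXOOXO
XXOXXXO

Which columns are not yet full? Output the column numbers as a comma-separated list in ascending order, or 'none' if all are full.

Answer: 2,5

Derivation:
col 0: top cell = 'O' → FULL
col 1: top cell = 'X' → FULL
col 2: top cell = '.' → open
col 3: top cell = 'O' → FULL
col 4: top cell = 'O' → FULL
col 5: top cell = '.' → open
col 6: top cell = 'X' → FULL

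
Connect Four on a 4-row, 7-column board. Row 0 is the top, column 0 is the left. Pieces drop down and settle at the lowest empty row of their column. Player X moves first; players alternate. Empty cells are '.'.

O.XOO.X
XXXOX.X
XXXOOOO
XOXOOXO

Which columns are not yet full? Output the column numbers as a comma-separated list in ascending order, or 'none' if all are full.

Answer: 1,5

Derivation:
col 0: top cell = 'O' → FULL
col 1: top cell = '.' → open
col 2: top cell = 'X' → FULL
col 3: top cell = 'O' → FULL
col 4: top cell = 'O' → FULL
col 5: top cell = '.' → open
col 6: top cell = 'X' → FULL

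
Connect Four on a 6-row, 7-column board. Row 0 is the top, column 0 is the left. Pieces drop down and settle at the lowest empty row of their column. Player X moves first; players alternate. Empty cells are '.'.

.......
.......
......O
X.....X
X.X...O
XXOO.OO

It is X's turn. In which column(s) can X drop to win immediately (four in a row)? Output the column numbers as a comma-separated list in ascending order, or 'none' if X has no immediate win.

Answer: 0

Derivation:
col 0: drop X → WIN!
col 1: drop X → no win
col 2: drop X → no win
col 3: drop X → no win
col 4: drop X → no win
col 5: drop X → no win
col 6: drop X → no win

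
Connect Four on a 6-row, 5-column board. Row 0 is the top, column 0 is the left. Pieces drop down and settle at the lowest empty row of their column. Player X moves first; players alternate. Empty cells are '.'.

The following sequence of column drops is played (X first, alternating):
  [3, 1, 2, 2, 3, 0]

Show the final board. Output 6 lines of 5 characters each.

Move 1: X drops in col 3, lands at row 5
Move 2: O drops in col 1, lands at row 5
Move 3: X drops in col 2, lands at row 5
Move 4: O drops in col 2, lands at row 4
Move 5: X drops in col 3, lands at row 4
Move 6: O drops in col 0, lands at row 5

Answer: .....
.....
.....
.....
..OX.
OOXX.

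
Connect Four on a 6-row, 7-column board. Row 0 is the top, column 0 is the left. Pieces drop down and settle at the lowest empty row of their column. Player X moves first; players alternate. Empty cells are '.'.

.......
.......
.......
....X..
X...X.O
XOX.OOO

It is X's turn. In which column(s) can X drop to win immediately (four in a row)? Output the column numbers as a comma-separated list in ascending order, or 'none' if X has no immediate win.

Answer: none

Derivation:
col 0: drop X → no win
col 1: drop X → no win
col 2: drop X → no win
col 3: drop X → no win
col 4: drop X → no win
col 5: drop X → no win
col 6: drop X → no win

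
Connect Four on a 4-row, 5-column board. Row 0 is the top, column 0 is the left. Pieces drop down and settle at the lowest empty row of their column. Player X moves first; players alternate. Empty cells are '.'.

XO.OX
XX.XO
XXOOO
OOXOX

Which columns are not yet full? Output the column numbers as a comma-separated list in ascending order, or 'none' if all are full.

col 0: top cell = 'X' → FULL
col 1: top cell = 'O' → FULL
col 2: top cell = '.' → open
col 3: top cell = 'O' → FULL
col 4: top cell = 'X' → FULL

Answer: 2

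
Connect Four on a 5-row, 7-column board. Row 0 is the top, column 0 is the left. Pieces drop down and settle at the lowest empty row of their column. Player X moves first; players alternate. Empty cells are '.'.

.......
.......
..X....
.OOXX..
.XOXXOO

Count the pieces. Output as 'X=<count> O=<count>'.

X=6 O=5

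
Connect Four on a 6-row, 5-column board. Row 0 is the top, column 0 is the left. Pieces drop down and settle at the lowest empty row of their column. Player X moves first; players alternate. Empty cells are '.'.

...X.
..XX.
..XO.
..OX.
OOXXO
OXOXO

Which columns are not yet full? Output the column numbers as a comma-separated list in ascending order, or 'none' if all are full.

Answer: 0,1,2,4

Derivation:
col 0: top cell = '.' → open
col 1: top cell = '.' → open
col 2: top cell = '.' → open
col 3: top cell = 'X' → FULL
col 4: top cell = '.' → open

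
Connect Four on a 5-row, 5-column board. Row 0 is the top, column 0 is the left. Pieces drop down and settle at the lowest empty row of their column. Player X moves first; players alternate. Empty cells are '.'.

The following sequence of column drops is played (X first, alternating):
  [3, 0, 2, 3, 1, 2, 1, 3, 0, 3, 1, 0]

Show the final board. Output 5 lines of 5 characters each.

Answer: .....
...O.
OX.O.
XXOO.
OXXX.

Derivation:
Move 1: X drops in col 3, lands at row 4
Move 2: O drops in col 0, lands at row 4
Move 3: X drops in col 2, lands at row 4
Move 4: O drops in col 3, lands at row 3
Move 5: X drops in col 1, lands at row 4
Move 6: O drops in col 2, lands at row 3
Move 7: X drops in col 1, lands at row 3
Move 8: O drops in col 3, lands at row 2
Move 9: X drops in col 0, lands at row 3
Move 10: O drops in col 3, lands at row 1
Move 11: X drops in col 1, lands at row 2
Move 12: O drops in col 0, lands at row 2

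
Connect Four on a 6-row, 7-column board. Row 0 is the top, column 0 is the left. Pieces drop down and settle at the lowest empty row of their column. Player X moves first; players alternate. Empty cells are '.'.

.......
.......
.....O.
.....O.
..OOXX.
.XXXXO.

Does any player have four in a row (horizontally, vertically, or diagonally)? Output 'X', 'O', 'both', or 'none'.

X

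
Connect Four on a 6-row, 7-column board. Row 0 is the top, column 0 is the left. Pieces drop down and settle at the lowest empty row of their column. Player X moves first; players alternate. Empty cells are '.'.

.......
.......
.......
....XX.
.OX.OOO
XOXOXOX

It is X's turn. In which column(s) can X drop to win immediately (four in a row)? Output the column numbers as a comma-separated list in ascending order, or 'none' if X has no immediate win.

col 0: drop X → no win
col 1: drop X → no win
col 2: drop X → no win
col 3: drop X → no win
col 4: drop X → no win
col 5: drop X → no win
col 6: drop X → no win

Answer: none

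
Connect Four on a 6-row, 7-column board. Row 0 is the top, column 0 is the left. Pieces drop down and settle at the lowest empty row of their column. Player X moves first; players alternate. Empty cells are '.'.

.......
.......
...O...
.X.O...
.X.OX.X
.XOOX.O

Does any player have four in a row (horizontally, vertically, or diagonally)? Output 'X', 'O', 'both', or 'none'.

O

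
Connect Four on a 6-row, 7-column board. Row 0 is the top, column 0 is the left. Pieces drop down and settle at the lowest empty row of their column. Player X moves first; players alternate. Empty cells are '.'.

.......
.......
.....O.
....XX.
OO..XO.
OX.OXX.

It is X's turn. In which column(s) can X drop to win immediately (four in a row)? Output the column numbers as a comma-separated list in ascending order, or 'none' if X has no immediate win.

col 0: drop X → no win
col 1: drop X → no win
col 2: drop X → no win
col 3: drop X → no win
col 4: drop X → WIN!
col 5: drop X → no win
col 6: drop X → no win

Answer: 4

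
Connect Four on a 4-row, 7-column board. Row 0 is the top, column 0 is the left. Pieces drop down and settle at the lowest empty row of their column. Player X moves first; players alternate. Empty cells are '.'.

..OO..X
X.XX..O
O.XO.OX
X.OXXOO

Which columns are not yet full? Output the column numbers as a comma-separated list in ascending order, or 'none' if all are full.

col 0: top cell = '.' → open
col 1: top cell = '.' → open
col 2: top cell = 'O' → FULL
col 3: top cell = 'O' → FULL
col 4: top cell = '.' → open
col 5: top cell = '.' → open
col 6: top cell = 'X' → FULL

Answer: 0,1,4,5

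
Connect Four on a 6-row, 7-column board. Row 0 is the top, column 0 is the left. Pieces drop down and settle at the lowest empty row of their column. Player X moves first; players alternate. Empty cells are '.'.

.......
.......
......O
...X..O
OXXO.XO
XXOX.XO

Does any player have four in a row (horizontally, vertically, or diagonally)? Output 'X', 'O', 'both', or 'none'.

O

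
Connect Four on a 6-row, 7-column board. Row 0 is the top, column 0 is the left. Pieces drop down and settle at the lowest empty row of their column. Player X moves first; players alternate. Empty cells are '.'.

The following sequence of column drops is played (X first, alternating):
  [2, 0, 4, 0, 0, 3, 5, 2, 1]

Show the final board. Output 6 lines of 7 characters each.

Move 1: X drops in col 2, lands at row 5
Move 2: O drops in col 0, lands at row 5
Move 3: X drops in col 4, lands at row 5
Move 4: O drops in col 0, lands at row 4
Move 5: X drops in col 0, lands at row 3
Move 6: O drops in col 3, lands at row 5
Move 7: X drops in col 5, lands at row 5
Move 8: O drops in col 2, lands at row 4
Move 9: X drops in col 1, lands at row 5

Answer: .......
.......
.......
X......
O.O....
OXXOXX.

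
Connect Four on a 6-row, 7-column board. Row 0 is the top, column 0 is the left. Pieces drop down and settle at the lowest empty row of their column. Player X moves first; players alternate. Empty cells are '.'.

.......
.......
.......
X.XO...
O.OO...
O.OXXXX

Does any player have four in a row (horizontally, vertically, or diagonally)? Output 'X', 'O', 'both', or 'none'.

X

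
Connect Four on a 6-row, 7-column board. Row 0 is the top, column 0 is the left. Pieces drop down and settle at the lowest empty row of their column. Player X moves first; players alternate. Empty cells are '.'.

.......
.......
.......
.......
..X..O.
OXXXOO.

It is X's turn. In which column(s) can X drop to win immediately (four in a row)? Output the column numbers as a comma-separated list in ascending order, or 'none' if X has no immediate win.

col 0: drop X → no win
col 1: drop X → no win
col 2: drop X → no win
col 3: drop X → no win
col 4: drop X → no win
col 5: drop X → no win
col 6: drop X → no win

Answer: none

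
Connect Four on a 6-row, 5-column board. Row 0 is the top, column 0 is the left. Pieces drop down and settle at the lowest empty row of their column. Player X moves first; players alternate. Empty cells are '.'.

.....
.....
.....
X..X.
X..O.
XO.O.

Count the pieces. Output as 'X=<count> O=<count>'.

X=4 O=3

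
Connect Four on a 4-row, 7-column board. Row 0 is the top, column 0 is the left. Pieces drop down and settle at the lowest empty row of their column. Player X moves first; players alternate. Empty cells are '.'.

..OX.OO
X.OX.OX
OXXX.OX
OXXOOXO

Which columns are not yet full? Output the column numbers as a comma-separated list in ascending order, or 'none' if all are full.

Answer: 0,1,4

Derivation:
col 0: top cell = '.' → open
col 1: top cell = '.' → open
col 2: top cell = 'O' → FULL
col 3: top cell = 'X' → FULL
col 4: top cell = '.' → open
col 5: top cell = 'O' → FULL
col 6: top cell = 'O' → FULL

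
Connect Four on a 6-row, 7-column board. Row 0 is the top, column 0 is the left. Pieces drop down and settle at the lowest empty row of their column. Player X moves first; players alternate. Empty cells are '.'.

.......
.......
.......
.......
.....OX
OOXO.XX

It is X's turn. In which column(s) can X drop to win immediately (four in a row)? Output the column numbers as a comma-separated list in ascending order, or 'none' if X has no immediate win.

col 0: drop X → no win
col 1: drop X → no win
col 2: drop X → no win
col 3: drop X → no win
col 4: drop X → no win
col 5: drop X → no win
col 6: drop X → no win

Answer: none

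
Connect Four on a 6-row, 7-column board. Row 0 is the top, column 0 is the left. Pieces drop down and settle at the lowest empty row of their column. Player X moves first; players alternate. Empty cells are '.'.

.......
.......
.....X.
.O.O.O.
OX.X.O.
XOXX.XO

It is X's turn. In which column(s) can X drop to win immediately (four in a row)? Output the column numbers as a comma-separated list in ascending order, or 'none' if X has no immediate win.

Answer: 4

Derivation:
col 0: drop X → no win
col 1: drop X → no win
col 2: drop X → no win
col 3: drop X → no win
col 4: drop X → WIN!
col 5: drop X → no win
col 6: drop X → no win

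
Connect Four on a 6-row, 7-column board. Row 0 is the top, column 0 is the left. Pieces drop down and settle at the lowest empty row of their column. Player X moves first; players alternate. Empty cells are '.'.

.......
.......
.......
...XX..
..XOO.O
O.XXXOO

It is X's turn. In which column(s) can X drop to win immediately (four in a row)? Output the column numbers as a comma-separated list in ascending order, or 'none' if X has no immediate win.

Answer: 1

Derivation:
col 0: drop X → no win
col 1: drop X → WIN!
col 2: drop X → no win
col 3: drop X → no win
col 4: drop X → no win
col 5: drop X → no win
col 6: drop X → no win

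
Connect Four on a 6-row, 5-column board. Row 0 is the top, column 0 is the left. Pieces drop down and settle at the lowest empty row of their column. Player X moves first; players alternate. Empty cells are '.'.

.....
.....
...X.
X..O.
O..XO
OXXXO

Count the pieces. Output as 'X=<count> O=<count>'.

X=6 O=5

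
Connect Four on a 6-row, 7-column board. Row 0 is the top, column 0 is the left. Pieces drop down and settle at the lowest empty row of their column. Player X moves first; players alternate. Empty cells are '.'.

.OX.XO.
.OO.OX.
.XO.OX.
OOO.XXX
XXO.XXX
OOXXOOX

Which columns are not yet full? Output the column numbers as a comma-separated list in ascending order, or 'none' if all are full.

Answer: 0,3,6

Derivation:
col 0: top cell = '.' → open
col 1: top cell = 'O' → FULL
col 2: top cell = 'X' → FULL
col 3: top cell = '.' → open
col 4: top cell = 'X' → FULL
col 5: top cell = 'O' → FULL
col 6: top cell = '.' → open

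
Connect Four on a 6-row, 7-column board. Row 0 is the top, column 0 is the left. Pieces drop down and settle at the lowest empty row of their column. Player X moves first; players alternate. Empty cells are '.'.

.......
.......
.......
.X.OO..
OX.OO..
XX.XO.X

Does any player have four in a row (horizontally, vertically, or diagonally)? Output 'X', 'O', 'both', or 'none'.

none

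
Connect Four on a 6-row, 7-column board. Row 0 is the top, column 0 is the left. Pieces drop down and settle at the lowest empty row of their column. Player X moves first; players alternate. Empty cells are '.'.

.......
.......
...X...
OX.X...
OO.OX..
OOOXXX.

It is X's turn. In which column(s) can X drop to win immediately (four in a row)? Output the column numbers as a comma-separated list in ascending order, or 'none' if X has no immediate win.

col 0: drop X → no win
col 1: drop X → no win
col 2: drop X → no win
col 3: drop X → no win
col 4: drop X → no win
col 5: drop X → no win
col 6: drop X → WIN!

Answer: 6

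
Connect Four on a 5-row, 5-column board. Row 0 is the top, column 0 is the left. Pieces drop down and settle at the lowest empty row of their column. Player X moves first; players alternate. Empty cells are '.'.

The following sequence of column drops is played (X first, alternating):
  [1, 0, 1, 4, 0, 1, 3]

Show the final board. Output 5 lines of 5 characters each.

Answer: .....
.....
.O...
XX...
OX.XO

Derivation:
Move 1: X drops in col 1, lands at row 4
Move 2: O drops in col 0, lands at row 4
Move 3: X drops in col 1, lands at row 3
Move 4: O drops in col 4, lands at row 4
Move 5: X drops in col 0, lands at row 3
Move 6: O drops in col 1, lands at row 2
Move 7: X drops in col 3, lands at row 4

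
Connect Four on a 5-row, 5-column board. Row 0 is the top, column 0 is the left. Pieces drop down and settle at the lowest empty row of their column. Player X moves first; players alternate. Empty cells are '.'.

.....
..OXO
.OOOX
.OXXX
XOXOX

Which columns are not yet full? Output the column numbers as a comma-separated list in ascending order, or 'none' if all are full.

col 0: top cell = '.' → open
col 1: top cell = '.' → open
col 2: top cell = '.' → open
col 3: top cell = '.' → open
col 4: top cell = '.' → open

Answer: 0,1,2,3,4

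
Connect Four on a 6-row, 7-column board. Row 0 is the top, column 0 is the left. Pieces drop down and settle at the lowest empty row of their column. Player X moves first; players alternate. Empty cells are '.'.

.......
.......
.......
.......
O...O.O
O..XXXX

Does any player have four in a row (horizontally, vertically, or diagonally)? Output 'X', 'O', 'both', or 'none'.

X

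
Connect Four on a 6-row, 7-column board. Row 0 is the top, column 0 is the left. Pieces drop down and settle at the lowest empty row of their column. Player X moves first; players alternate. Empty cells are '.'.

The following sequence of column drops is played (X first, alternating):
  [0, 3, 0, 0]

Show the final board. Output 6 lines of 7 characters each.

Move 1: X drops in col 0, lands at row 5
Move 2: O drops in col 3, lands at row 5
Move 3: X drops in col 0, lands at row 4
Move 4: O drops in col 0, lands at row 3

Answer: .......
.......
.......
O......
X......
X..O...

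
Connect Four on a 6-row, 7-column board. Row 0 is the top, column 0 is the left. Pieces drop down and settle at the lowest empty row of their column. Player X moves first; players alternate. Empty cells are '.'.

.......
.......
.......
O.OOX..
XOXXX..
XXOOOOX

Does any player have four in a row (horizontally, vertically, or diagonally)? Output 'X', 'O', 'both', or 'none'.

O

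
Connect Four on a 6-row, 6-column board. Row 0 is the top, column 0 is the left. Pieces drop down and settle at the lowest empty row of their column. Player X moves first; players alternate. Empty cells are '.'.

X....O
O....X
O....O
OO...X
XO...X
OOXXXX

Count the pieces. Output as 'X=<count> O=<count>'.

X=9 O=9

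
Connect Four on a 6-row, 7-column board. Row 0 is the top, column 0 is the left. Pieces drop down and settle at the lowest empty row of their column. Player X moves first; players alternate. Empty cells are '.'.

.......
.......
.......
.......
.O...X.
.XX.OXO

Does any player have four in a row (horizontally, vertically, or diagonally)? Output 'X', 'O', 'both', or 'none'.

none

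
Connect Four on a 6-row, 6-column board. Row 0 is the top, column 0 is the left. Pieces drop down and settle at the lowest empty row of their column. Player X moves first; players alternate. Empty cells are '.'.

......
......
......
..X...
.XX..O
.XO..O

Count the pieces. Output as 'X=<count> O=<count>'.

X=4 O=3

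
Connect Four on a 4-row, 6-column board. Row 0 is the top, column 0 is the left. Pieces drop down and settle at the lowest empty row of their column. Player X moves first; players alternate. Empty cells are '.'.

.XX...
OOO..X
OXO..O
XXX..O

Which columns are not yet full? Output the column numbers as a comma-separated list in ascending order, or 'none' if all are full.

Answer: 0,3,4,5

Derivation:
col 0: top cell = '.' → open
col 1: top cell = 'X' → FULL
col 2: top cell = 'X' → FULL
col 3: top cell = '.' → open
col 4: top cell = '.' → open
col 5: top cell = '.' → open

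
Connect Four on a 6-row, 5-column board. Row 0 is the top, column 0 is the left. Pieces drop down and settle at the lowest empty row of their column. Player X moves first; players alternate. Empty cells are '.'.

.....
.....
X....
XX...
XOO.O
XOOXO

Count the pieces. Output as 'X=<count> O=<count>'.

X=6 O=6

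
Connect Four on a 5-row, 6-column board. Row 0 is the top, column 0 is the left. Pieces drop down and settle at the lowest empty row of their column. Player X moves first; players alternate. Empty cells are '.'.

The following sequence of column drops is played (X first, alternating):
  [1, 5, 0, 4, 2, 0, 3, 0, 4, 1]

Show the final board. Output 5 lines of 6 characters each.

Answer: ......
......
O.....
OO..X.
XXXXOO

Derivation:
Move 1: X drops in col 1, lands at row 4
Move 2: O drops in col 5, lands at row 4
Move 3: X drops in col 0, lands at row 4
Move 4: O drops in col 4, lands at row 4
Move 5: X drops in col 2, lands at row 4
Move 6: O drops in col 0, lands at row 3
Move 7: X drops in col 3, lands at row 4
Move 8: O drops in col 0, lands at row 2
Move 9: X drops in col 4, lands at row 3
Move 10: O drops in col 1, lands at row 3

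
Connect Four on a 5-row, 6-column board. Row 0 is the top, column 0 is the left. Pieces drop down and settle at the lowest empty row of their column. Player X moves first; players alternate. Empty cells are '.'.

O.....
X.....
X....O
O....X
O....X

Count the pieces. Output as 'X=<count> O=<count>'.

X=4 O=4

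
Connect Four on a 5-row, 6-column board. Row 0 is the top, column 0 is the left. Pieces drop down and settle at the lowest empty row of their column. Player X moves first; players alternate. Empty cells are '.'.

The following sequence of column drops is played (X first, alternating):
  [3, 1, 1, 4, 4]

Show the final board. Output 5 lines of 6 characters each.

Move 1: X drops in col 3, lands at row 4
Move 2: O drops in col 1, lands at row 4
Move 3: X drops in col 1, lands at row 3
Move 4: O drops in col 4, lands at row 4
Move 5: X drops in col 4, lands at row 3

Answer: ......
......
......
.X..X.
.O.XO.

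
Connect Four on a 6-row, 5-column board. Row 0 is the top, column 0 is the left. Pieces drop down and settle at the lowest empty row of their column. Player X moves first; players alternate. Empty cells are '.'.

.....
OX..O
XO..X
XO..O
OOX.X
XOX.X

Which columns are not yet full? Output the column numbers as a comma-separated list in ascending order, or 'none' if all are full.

col 0: top cell = '.' → open
col 1: top cell = '.' → open
col 2: top cell = '.' → open
col 3: top cell = '.' → open
col 4: top cell = '.' → open

Answer: 0,1,2,3,4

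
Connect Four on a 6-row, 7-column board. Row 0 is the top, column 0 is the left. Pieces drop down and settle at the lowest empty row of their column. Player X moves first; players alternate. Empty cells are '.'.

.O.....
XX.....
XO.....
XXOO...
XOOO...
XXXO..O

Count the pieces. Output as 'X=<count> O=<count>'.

X=9 O=9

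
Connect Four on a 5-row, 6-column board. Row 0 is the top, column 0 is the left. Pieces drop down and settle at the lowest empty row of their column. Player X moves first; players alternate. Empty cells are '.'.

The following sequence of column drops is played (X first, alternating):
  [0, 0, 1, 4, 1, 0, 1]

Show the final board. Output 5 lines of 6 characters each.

Move 1: X drops in col 0, lands at row 4
Move 2: O drops in col 0, lands at row 3
Move 3: X drops in col 1, lands at row 4
Move 4: O drops in col 4, lands at row 4
Move 5: X drops in col 1, lands at row 3
Move 6: O drops in col 0, lands at row 2
Move 7: X drops in col 1, lands at row 2

Answer: ......
......
OX....
OX....
XX..O.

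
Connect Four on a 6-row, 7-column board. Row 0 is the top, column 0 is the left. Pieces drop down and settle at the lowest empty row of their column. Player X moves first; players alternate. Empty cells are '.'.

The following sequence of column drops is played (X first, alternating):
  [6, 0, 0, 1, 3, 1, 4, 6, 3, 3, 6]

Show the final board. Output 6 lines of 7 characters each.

Move 1: X drops in col 6, lands at row 5
Move 2: O drops in col 0, lands at row 5
Move 3: X drops in col 0, lands at row 4
Move 4: O drops in col 1, lands at row 5
Move 5: X drops in col 3, lands at row 5
Move 6: O drops in col 1, lands at row 4
Move 7: X drops in col 4, lands at row 5
Move 8: O drops in col 6, lands at row 4
Move 9: X drops in col 3, lands at row 4
Move 10: O drops in col 3, lands at row 3
Move 11: X drops in col 6, lands at row 3

Answer: .......
.......
.......
...O..X
XO.X..O
OO.XX.X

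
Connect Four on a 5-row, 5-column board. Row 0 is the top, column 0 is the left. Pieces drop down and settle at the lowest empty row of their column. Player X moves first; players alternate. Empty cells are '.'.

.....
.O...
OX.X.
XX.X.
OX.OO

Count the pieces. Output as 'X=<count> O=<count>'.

X=6 O=5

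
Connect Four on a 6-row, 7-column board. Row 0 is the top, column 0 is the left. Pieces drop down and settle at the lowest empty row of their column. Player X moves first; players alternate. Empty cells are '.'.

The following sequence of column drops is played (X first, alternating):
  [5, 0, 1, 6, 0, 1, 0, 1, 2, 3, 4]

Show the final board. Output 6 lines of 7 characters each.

Answer: .......
.......
.......
XO.....
XO.....
OXXOXXO

Derivation:
Move 1: X drops in col 5, lands at row 5
Move 2: O drops in col 0, lands at row 5
Move 3: X drops in col 1, lands at row 5
Move 4: O drops in col 6, lands at row 5
Move 5: X drops in col 0, lands at row 4
Move 6: O drops in col 1, lands at row 4
Move 7: X drops in col 0, lands at row 3
Move 8: O drops in col 1, lands at row 3
Move 9: X drops in col 2, lands at row 5
Move 10: O drops in col 3, lands at row 5
Move 11: X drops in col 4, lands at row 5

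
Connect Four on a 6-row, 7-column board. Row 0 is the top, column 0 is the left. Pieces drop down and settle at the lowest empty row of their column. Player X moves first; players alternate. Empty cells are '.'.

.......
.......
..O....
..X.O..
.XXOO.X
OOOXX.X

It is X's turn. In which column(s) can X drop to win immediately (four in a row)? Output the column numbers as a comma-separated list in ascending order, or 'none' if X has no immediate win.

col 0: drop X → no win
col 1: drop X → no win
col 2: drop X → no win
col 3: drop X → no win
col 4: drop X → no win
col 5: drop X → WIN!
col 6: drop X → no win

Answer: 5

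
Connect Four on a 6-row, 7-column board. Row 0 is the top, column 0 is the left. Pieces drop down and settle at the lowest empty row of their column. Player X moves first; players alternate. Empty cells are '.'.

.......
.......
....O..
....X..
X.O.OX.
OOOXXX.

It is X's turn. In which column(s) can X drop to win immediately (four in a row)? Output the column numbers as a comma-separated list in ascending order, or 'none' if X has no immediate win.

col 0: drop X → no win
col 1: drop X → no win
col 2: drop X → no win
col 3: drop X → no win
col 4: drop X → no win
col 5: drop X → no win
col 6: drop X → WIN!

Answer: 6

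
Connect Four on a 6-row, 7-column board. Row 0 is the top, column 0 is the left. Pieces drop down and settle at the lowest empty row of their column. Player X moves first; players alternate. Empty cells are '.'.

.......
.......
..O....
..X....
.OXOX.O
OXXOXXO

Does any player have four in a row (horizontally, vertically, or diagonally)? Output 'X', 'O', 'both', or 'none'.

none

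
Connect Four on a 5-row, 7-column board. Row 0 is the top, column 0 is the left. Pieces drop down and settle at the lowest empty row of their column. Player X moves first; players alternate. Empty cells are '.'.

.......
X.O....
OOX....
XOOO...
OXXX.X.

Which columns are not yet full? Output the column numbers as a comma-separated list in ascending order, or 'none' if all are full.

Answer: 0,1,2,3,4,5,6

Derivation:
col 0: top cell = '.' → open
col 1: top cell = '.' → open
col 2: top cell = '.' → open
col 3: top cell = '.' → open
col 4: top cell = '.' → open
col 5: top cell = '.' → open
col 6: top cell = '.' → open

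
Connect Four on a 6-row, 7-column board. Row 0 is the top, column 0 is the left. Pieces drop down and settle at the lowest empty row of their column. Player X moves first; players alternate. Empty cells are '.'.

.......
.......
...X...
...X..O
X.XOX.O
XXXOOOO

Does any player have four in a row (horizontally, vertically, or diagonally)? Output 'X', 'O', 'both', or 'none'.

O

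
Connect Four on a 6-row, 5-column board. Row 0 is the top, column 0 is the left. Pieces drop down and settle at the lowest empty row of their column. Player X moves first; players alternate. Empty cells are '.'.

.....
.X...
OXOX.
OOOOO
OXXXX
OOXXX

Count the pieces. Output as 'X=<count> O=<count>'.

X=10 O=10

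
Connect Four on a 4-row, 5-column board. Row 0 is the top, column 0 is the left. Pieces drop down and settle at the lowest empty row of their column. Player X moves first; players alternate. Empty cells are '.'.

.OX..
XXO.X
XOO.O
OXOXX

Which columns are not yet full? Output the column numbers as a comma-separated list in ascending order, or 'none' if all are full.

Answer: 0,3,4

Derivation:
col 0: top cell = '.' → open
col 1: top cell = 'O' → FULL
col 2: top cell = 'X' → FULL
col 3: top cell = '.' → open
col 4: top cell = '.' → open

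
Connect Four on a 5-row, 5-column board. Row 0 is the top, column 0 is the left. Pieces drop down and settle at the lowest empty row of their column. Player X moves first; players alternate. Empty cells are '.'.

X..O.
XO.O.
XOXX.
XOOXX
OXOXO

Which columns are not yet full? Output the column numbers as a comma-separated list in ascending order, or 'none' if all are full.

Answer: 1,2,4

Derivation:
col 0: top cell = 'X' → FULL
col 1: top cell = '.' → open
col 2: top cell = '.' → open
col 3: top cell = 'O' → FULL
col 4: top cell = '.' → open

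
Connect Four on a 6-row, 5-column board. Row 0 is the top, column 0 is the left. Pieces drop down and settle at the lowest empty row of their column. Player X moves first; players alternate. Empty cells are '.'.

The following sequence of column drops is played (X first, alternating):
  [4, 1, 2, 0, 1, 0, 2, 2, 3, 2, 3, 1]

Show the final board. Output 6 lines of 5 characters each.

Move 1: X drops in col 4, lands at row 5
Move 2: O drops in col 1, lands at row 5
Move 3: X drops in col 2, lands at row 5
Move 4: O drops in col 0, lands at row 5
Move 5: X drops in col 1, lands at row 4
Move 6: O drops in col 0, lands at row 4
Move 7: X drops in col 2, lands at row 4
Move 8: O drops in col 2, lands at row 3
Move 9: X drops in col 3, lands at row 5
Move 10: O drops in col 2, lands at row 2
Move 11: X drops in col 3, lands at row 4
Move 12: O drops in col 1, lands at row 3

Answer: .....
.....
..O..
.OO..
OXXX.
OOXXX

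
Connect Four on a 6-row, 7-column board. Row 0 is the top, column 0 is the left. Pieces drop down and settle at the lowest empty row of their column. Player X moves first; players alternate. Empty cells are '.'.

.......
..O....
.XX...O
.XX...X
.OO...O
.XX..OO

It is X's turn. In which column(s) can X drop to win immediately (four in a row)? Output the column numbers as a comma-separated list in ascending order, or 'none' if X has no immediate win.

col 0: drop X → no win
col 1: drop X → no win
col 2: drop X → no win
col 3: drop X → no win
col 4: drop X → no win
col 5: drop X → no win
col 6: drop X → no win

Answer: none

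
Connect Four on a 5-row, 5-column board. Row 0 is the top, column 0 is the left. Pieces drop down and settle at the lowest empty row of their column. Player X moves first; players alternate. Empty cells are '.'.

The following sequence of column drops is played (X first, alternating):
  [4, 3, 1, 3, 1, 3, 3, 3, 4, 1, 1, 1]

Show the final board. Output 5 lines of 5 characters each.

Move 1: X drops in col 4, lands at row 4
Move 2: O drops in col 3, lands at row 4
Move 3: X drops in col 1, lands at row 4
Move 4: O drops in col 3, lands at row 3
Move 5: X drops in col 1, lands at row 3
Move 6: O drops in col 3, lands at row 2
Move 7: X drops in col 3, lands at row 1
Move 8: O drops in col 3, lands at row 0
Move 9: X drops in col 4, lands at row 3
Move 10: O drops in col 1, lands at row 2
Move 11: X drops in col 1, lands at row 1
Move 12: O drops in col 1, lands at row 0

Answer: .O.O.
.X.X.
.O.O.
.X.OX
.X.OX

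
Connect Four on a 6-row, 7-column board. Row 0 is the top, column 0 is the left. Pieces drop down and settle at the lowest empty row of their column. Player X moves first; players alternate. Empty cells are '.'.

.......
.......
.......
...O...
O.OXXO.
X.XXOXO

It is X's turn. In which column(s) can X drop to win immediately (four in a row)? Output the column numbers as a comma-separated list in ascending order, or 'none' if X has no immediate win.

col 0: drop X → no win
col 1: drop X → WIN!
col 2: drop X → no win
col 3: drop X → no win
col 4: drop X → no win
col 5: drop X → no win
col 6: drop X → no win

Answer: 1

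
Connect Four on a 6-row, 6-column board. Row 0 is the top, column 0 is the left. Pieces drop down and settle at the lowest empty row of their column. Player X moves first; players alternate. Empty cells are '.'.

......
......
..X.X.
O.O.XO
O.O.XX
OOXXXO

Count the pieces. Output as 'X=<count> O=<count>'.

X=8 O=8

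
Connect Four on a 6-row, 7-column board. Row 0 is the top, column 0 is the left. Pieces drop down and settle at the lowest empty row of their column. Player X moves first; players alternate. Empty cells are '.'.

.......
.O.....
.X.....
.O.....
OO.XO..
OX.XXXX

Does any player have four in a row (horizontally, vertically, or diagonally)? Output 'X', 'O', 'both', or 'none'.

X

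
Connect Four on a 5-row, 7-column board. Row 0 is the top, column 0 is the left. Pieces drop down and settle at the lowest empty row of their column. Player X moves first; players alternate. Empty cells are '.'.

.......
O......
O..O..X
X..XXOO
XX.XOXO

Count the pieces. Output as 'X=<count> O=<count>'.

X=8 O=7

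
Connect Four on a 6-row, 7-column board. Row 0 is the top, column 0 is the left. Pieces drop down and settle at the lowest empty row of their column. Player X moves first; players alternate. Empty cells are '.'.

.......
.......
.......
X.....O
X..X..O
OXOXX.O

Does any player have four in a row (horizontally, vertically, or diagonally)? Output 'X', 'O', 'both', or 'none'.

none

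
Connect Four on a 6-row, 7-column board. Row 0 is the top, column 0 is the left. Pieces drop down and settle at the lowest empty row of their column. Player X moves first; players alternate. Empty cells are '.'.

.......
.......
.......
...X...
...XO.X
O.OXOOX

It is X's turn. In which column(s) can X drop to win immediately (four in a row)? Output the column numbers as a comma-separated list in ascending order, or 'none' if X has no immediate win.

Answer: 3

Derivation:
col 0: drop X → no win
col 1: drop X → no win
col 2: drop X → no win
col 3: drop X → WIN!
col 4: drop X → no win
col 5: drop X → no win
col 6: drop X → no win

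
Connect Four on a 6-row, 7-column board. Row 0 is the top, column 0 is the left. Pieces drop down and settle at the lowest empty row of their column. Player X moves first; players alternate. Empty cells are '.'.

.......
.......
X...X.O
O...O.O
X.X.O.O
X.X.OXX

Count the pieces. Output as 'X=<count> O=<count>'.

X=8 O=7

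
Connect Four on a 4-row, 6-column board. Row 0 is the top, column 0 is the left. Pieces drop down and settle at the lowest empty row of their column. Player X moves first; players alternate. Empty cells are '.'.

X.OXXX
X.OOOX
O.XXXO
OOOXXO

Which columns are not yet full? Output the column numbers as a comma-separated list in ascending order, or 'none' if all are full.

col 0: top cell = 'X' → FULL
col 1: top cell = '.' → open
col 2: top cell = 'O' → FULL
col 3: top cell = 'X' → FULL
col 4: top cell = 'X' → FULL
col 5: top cell = 'X' → FULL

Answer: 1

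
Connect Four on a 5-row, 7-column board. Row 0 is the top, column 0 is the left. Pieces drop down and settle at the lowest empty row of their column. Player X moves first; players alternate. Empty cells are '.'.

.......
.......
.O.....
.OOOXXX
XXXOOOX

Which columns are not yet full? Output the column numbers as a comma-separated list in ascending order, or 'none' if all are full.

Answer: 0,1,2,3,4,5,6

Derivation:
col 0: top cell = '.' → open
col 1: top cell = '.' → open
col 2: top cell = '.' → open
col 3: top cell = '.' → open
col 4: top cell = '.' → open
col 5: top cell = '.' → open
col 6: top cell = '.' → open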